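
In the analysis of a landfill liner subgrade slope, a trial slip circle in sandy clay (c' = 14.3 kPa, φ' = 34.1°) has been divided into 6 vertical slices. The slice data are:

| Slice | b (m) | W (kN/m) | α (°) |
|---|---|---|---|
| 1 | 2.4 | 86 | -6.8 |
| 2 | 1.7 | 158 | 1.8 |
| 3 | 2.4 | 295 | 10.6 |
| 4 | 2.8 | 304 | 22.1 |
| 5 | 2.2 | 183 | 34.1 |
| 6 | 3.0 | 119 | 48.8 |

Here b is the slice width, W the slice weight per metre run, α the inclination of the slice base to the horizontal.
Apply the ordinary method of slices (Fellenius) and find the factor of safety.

FS = 2.67

Ordinary method of slices: FS = Σ[c'·Δl_i + (W_i cosα_i)·tanφ'] / Σ W_i sinα_i, with Δl_i = b_i / cosα_i.
Slice 1: Δl = 2.4/cos(-6.8°) = 2.417 m; N'_1 = 86·cos(-6.8°) = 85.4; c'Δl = 34.56; W sinα = -10.2
Slice 2: Δl = 1.7/cos1.8° = 1.701 m; N'_2 = 158·cos1.8° = 157.9; c'Δl = 24.32; W sinα = 5.0
Slice 3: Δl = 2.4/cos10.6° = 2.442 m; N'_3 = 295·cos10.6° = 290.0; c'Δl = 34.92; W sinα = 54.3
Slice 4: Δl = 2.8/cos22.1° = 3.022 m; N'_4 = 304·cos22.1° = 281.7; c'Δl = 43.22; W sinα = 114.4
Slice 5: Δl = 2.2/cos34.1° = 2.657 m; N'_5 = 183·cos34.1° = 151.5; c'Δl = 37.99; W sinα = 102.6
Slice 6: Δl = 3.0/cos48.8° = 4.554 m; N'_6 = 119·cos48.8° = 78.4; c'Δl = 65.13; W sinα = 89.5
Σc'Δl = 240.1 kN/m; ΣN' = 1044.9 kN/m; ΣW sinα = 355.6 kN/m
Resisting = 240.1 + 1044.9·tan34.1° = 240.1 + 707.4 = 947.6 kN/m
FS = 947.6 / 355.6 = 2.665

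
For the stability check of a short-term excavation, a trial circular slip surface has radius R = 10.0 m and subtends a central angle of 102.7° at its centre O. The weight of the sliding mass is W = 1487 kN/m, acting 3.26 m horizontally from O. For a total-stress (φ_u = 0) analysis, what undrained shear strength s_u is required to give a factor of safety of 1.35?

FS = s_u·L_a·R / (W·d), so s_u = FS·W·d / (L_a·R).
Arc length L_a = R·θ = 10.0·(102.7°·π/180) = 10.0·1.7925 = 17.92 m
s_u = 1.35·1487·3.26 / (17.92·10.0) = 6544.3 / 179.25 = 36.51 kPa

s_u = 36.5 kPa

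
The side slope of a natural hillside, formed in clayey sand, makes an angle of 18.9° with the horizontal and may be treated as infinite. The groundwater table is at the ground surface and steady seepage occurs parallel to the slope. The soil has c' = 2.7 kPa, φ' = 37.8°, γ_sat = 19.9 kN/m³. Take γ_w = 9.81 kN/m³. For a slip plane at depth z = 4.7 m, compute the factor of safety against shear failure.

With seepage parallel to the slope and the water table at the surface, the effective normal stress on the slip plane uses the buoyant unit weight γ' = γ_sat − γ_w while the driving shear stress uses γ_sat:
FS = [c' + γ' z cos²β tanφ'] / [γ_sat z sinβ cosβ]
γ' = 19.9 − 9.81 = 10.09 kN/m³
Numerator = 2.7 + 10.09·4.7·cos²18.9°·tan37.8° = 2.7 + 10.09·4.7·0.8951·0.7757 = 35.625 kPa
Denominator = 19.9·4.7·sin18.9°·cos18.9° = 19.9·4.7·0.3239·0.9461 = 28.663 kPa
FS = 35.625 / 28.663 = 1.243

FS = 1.24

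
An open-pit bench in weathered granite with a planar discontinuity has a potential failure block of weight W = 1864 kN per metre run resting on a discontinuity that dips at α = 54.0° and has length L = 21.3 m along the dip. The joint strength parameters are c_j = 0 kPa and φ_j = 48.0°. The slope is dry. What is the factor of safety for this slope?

Resolving the block weight along and normal to the plane and applying the Mohr–Coulomb strength on the joint:
N' = W cosα = 1864·cos54.0° = 1095.6 kN/m
Driving force T = W sinα = 1864·sin54.0° = 1508.0 kN/m
Resisting force R = c_j·L + N'·tanφ_j = 0·21.3 + 1095.6·tan48.0° = 0.0 + 1216.8 = 1216.8 kN/m
FS = R / T = 1216.8 / 1508.0 = 0.807

FS = 0.81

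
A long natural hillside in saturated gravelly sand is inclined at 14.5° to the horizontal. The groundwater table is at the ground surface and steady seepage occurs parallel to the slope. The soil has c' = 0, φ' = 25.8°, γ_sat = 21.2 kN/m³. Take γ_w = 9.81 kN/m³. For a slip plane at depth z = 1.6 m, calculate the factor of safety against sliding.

With seepage parallel to the slope and the water table at the surface, the effective normal stress on the slip plane uses the buoyant unit weight γ' = γ_sat − γ_w while the driving shear stress uses γ_sat:
FS = [c' + γ' z cos²β tanφ'] / [γ_sat z sinβ cosβ]
(For c' = 0 this reduces to FS = (γ'/γ_sat)·tanφ'/tanβ.)
γ' = 21.2 − 9.81 = 11.39 kN/m³
Numerator = 0.0 + 11.39·1.6·cos²14.5°·tan25.8° = 0.0 + 11.39·1.6·0.9373·0.4834 = 8.258 kPa
Denominator = 21.2·1.6·sin14.5°·cos14.5° = 21.2·1.6·0.2504·0.9681 = 8.222 kPa
FS = 8.258 / 8.222 = 1.004

FS = 1.00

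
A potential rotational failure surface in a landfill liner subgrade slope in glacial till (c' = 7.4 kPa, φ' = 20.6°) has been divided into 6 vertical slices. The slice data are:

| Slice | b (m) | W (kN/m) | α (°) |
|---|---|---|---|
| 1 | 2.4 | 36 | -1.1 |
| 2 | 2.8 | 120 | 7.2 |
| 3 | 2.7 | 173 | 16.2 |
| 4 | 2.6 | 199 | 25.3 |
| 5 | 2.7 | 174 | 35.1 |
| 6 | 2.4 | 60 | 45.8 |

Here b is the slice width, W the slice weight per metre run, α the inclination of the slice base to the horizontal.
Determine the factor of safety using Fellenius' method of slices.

Ordinary method of slices: FS = Σ[c'·Δl_i + (W_i cosα_i)·tanφ'] / Σ W_i sinα_i, with Δl_i = b_i / cosα_i.
Slice 1: Δl = 2.4/cos(-1.1°) = 2.400 m; N'_1 = 36·cos(-1.1°) = 36.0; c'Δl = 17.76; W sinα = -0.7
Slice 2: Δl = 2.8/cos7.2° = 2.822 m; N'_2 = 120·cos7.2° = 119.1; c'Δl = 20.88; W sinα = 15.0
Slice 3: Δl = 2.7/cos16.2° = 2.812 m; N'_3 = 173·cos16.2° = 166.1; c'Δl = 20.81; W sinα = 48.3
Slice 4: Δl = 2.6/cos25.3° = 2.876 m; N'_4 = 199·cos25.3° = 179.9; c'Δl = 21.28; W sinα = 85.0
Slice 5: Δl = 2.7/cos35.1° = 3.300 m; N'_5 = 174·cos35.1° = 142.4; c'Δl = 24.42; W sinα = 100.1
Slice 6: Δl = 2.4/cos45.8° = 3.443 m; N'_6 = 60·cos45.8° = 41.8; c'Δl = 25.47; W sinα = 43.0
Σc'Δl = 130.6 kN/m; ΣN' = 685.3 kN/m; ΣW sinα = 290.7 kN/m
Resisting = 130.6 + 685.3·tan20.6° = 130.6 + 257.6 = 388.2 kN/m
FS = 388.2 / 290.7 = 1.335

FS = 1.34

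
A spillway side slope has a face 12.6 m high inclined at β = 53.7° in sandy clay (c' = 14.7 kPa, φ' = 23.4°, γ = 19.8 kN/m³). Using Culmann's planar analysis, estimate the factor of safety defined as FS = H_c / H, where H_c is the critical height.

H_c = (4c'/γ) · sinβ cosφ' / [1 − cos(β − φ')]
    = (4·14.7/19.8) · sin53.7°·cos23.4° / [1 − cos30.3°]
    = 2.970 · 0.7396 / 0.1366 = 16.08 m
FS = H_c / H = 16.08 / 12.6 = 1.276

FS = 1.28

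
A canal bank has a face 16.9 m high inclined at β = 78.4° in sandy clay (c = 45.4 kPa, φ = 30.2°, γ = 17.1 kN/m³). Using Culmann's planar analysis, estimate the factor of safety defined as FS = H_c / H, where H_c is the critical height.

FS = 1.60

H_c = (4c/γ) · sinβ cosφ / [1 − cos(β − φ)]
    = (4·45.4/17.1) · sin78.4°·cos30.2° / [1 − cos48.2°]
    = 10.620 · 0.8466 / 0.3335 = 26.96 m
FS = H_c / H = 26.96 / 16.9 = 1.595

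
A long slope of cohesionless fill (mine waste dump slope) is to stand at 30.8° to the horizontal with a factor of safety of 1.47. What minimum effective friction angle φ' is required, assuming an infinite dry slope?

φ' = 41.2°

FS = tanφ'/tanβ ⇒ tanφ' = FS · tanβ = 1.47 · tan30.8° = 0.8763
φ' = arctan(0.8763) = 41.23°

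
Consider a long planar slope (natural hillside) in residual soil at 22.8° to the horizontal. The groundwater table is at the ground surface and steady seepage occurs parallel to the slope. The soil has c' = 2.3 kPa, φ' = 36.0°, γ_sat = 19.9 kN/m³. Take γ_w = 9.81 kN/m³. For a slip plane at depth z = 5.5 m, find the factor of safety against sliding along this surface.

FS = 0.94

With seepage parallel to the slope and the water table at the surface, the effective normal stress on the slip plane uses the buoyant unit weight γ' = γ_sat − γ_w while the driving shear stress uses γ_sat:
FS = [c' + γ' z cos²β tanφ'] / [γ_sat z sinβ cosβ]
γ' = 19.9 − 9.81 = 10.09 kN/m³
Numerator = 2.3 + 10.09·5.5·cos²22.8°·tan36.0° = 2.3 + 10.09·5.5·0.8498·0.7265 = 36.565 kPa
Denominator = 19.9·5.5·sin22.8°·cos22.8° = 19.9·5.5·0.3875·0.9219 = 39.100 kPa
FS = 36.565 / 39.100 = 0.935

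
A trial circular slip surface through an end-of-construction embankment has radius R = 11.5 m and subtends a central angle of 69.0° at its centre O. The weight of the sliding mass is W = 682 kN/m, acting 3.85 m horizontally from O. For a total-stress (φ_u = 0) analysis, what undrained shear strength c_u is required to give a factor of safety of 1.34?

FS = c_u·L_a·R / (W·d), so c_u = FS·W·d / (L_a·R).
Arc length L_a = R·θ = 11.5·(69.0°·π/180) = 11.5·1.2043 = 13.85 m
c_u = 1.34·682·3.85 / (13.85·11.5) = 3518.4 / 159.27 = 22.09 kPa

c_u = 22.1 kPa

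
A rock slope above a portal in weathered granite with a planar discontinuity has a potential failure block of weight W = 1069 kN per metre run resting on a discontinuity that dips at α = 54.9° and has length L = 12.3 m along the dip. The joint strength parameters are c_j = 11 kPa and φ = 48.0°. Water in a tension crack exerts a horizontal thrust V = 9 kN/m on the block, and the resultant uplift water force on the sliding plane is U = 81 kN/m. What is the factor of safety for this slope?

Resolving the block weight along and normal to the plane and applying the Mohr–Coulomb strength on the joint:
N' = W cosα − U − V sinα = 1069·cos54.9° − 81 − 9·sin54.9° = 526.3 kN/m
Driving force T = W sinα + V cosα = 1069·sin54.9° + 9·cos54.9° = 879.8 kN/m
Resisting force R = c_j·L + N'·tanφ = 11·12.3 + 526.3·tan48.0° = 135.3 + 584.5 = 719.8 kN/m
FS = R / T = 719.8 / 879.8 = 0.818

FS = 0.82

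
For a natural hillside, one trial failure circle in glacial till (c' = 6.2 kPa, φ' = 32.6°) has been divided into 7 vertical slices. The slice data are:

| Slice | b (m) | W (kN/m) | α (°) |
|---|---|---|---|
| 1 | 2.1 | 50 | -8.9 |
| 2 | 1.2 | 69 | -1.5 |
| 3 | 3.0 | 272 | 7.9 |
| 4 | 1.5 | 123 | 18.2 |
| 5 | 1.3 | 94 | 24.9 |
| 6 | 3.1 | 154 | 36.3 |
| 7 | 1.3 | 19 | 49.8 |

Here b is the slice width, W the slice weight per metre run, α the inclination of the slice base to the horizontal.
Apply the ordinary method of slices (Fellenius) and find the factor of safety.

FS = 2.64

Ordinary method of slices: FS = Σ[c'·Δl_i + (W_i cosα_i)·tanφ'] / Σ W_i sinα_i, with Δl_i = b_i / cosα_i.
Slice 1: Δl = 2.1/cos(-8.9°) = 2.126 m; N'_1 = 50·cos(-8.9°) = 49.4; c'Δl = 13.18; W sinα = -7.7
Slice 2: Δl = 1.2/cos(-1.5°) = 1.200 m; N'_2 = 69·cos(-1.5°) = 69.0; c'Δl = 7.44; W sinα = -1.8
Slice 3: Δl = 3.0/cos7.9° = 3.029 m; N'_3 = 272·cos7.9° = 269.4; c'Δl = 18.78; W sinα = 37.4
Slice 4: Δl = 1.5/cos18.2° = 1.579 m; N'_4 = 123·cos18.2° = 116.8; c'Δl = 9.79; W sinα = 38.4
Slice 5: Δl = 1.3/cos24.9° = 1.433 m; N'_5 = 94·cos24.9° = 85.3; c'Δl = 8.89; W sinα = 39.6
Slice 6: Δl = 3.1/cos36.3° = 3.846 m; N'_6 = 154·cos36.3° = 124.1; c'Δl = 23.85; W sinα = 91.2
Slice 7: Δl = 1.3/cos49.8° = 2.014 m; N'_7 = 19·cos49.8° = 12.3; c'Δl = 12.49; W sinα = 14.5
Σc'Δl = 94.4 kN/m; ΣN' = 726.3 kN/m; ΣW sinα = 211.5 kN/m
Resisting = 94.4 + 726.3·tan32.6° = 94.4 + 464.5 = 558.9 kN/m
FS = 558.9 / 211.5 = 2.642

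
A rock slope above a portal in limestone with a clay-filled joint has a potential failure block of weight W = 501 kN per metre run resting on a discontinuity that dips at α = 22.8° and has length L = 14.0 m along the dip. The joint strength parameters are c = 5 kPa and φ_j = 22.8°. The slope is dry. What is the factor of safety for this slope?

FS = 1.36

Resolving the block weight along and normal to the plane and applying the Mohr–Coulomb strength on the joint:
N' = W cosα = 501·cos22.8° = 461.9 kN/m
Driving force T = W sinα = 501·sin22.8° = 194.1 kN/m
Resisting force R = c·L + N'·tanφ_j = 5·14.0 + 461.9·tan22.8° = 70.0 + 194.1 = 264.1 kN/m
FS = R / T = 264.1 / 194.1 = 1.361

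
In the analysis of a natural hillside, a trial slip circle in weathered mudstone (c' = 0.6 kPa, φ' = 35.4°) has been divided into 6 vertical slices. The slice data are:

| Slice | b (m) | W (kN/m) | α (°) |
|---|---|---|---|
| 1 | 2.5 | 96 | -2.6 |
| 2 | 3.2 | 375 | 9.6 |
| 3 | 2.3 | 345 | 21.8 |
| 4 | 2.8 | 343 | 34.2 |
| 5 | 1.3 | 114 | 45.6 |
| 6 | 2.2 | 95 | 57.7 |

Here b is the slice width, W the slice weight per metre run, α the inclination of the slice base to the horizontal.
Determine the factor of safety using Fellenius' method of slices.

Ordinary method of slices: FS = Σ[c'·Δl_i + (W_i cosα_i)·tanφ'] / Σ W_i sinα_i, with Δl_i = b_i / cosα_i.
Slice 1: Δl = 2.5/cos(-2.6°) = 2.503 m; N'_1 = 96·cos(-2.6°) = 95.9; c'Δl = 1.50; W sinα = -4.4
Slice 2: Δl = 3.2/cos9.6° = 3.245 m; N'_2 = 375·cos9.6° = 369.7; c'Δl = 1.95; W sinα = 62.5
Slice 3: Δl = 2.3/cos21.8° = 2.477 m; N'_3 = 345·cos21.8° = 320.3; c'Δl = 1.49; W sinα = 128.1
Slice 4: Δl = 2.8/cos34.2° = 3.385 m; N'_4 = 343·cos34.2° = 283.7; c'Δl = 2.03; W sinα = 192.8
Slice 5: Δl = 1.3/cos45.6° = 1.858 m; N'_5 = 114·cos45.6° = 79.8; c'Δl = 1.11; W sinα = 81.4
Slice 6: Δl = 2.2/cos57.7° = 4.117 m; N'_6 = 95·cos57.7° = 50.8; c'Δl = 2.47; W sinα = 80.3
Σc'Δl = 10.6 kN/m; ΣN' = 1200.2 kN/m; ΣW sinα = 540.8 kN/m
Resisting = 10.6 + 1200.2·tan35.4° = 10.6 + 852.9 = 863.5 kN/m
FS = 863.5 / 540.8 = 1.597

FS = 1.60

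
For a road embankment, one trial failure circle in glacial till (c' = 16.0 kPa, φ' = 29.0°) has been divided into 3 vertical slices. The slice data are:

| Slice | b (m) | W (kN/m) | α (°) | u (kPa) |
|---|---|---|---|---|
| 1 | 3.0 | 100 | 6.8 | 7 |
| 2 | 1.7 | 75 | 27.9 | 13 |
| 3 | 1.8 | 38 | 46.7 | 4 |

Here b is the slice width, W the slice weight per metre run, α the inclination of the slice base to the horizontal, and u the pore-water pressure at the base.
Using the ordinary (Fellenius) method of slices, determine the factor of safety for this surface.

Ordinary method of slices: FS = Σ[c'·Δl_i + (W_i cosα_i − u_i·Δl_i)·tanφ'] / Σ W_i sinα_i, with Δl_i = b_i / cosα_i.
Slice 1: Δl = 3.0/cos6.8° = 3.021 m; N'_1 = 100·cos6.8° − 7·3.021 = 78.1; c'Δl = 48.34; W sinα = 11.8
Slice 2: Δl = 1.7/cos27.9° = 1.924 m; N'_2 = 75·cos27.9° − 13·1.924 = 41.3; c'Δl = 30.78; W sinα = 35.1
Slice 3: Δl = 1.8/cos46.7° = 2.625 m; N'_3 = 38·cos46.7° − 4·2.625 = 15.6; c'Δl = 41.99; W sinα = 27.7
Σc'Δl = 121.1 kN/m; ΣN' = 135.0 kN/m; ΣW sinα = 74.6 kN/m
Resisting = 121.1 + 135.0·tan29.0° = 121.1 + 74.8 = 195.9 kN/m
FS = 195.9 / 74.6 = 2.627

FS = 2.63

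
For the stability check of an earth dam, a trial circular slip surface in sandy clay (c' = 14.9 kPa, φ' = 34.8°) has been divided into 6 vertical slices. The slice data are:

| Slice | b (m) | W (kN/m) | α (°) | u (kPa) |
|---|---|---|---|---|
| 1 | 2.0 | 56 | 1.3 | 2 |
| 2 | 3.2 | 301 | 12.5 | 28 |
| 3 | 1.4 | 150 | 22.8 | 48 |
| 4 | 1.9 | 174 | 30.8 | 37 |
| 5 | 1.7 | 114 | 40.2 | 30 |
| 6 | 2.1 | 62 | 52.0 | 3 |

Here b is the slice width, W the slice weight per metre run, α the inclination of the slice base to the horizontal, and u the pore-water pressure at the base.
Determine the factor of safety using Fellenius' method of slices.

Ordinary method of slices: FS = Σ[c'·Δl_i + (W_i cosα_i − u_i·Δl_i)·tanφ'] / Σ W_i sinα_i, with Δl_i = b_i / cosα_i.
Slice 1: Δl = 2.0/cos1.3° = 2.001 m; N'_1 = 56·cos1.3° − 2·2.001 = 52.0; c'Δl = 29.81; W sinα = 1.3
Slice 2: Δl = 3.2/cos12.5° = 3.278 m; N'_2 = 301·cos12.5° − 28·3.278 = 202.1; c'Δl = 48.84; W sinα = 65.1
Slice 3: Δl = 1.4/cos22.8° = 1.519 m; N'_3 = 150·cos22.8° − 48·1.519 = 65.4; c'Δl = 22.63; W sinα = 58.1
Slice 4: Δl = 1.9/cos30.8° = 2.212 m; N'_4 = 174·cos30.8° − 37·2.212 = 67.6; c'Δl = 32.96; W sinα = 89.1
Slice 5: Δl = 1.7/cos40.2° = 2.226 m; N'_5 = 114·cos40.2° − 30·2.226 = 20.3; c'Δl = 33.16; W sinα = 73.6
Slice 6: Δl = 2.1/cos52.0° = 3.411 m; N'_6 = 62·cos52.0° − 3·3.411 = 27.9; c'Δl = 50.82; W sinα = 48.9
Σc'Δl = 218.2 kN/m; ΣN' = 435.3 kN/m; ΣW sinα = 336.1 kN/m
Resisting = 218.2 + 435.3·tan34.8° = 218.2 + 302.6 = 520.8 kN/m
FS = 520.8 / 336.1 = 1.550

FS = 1.55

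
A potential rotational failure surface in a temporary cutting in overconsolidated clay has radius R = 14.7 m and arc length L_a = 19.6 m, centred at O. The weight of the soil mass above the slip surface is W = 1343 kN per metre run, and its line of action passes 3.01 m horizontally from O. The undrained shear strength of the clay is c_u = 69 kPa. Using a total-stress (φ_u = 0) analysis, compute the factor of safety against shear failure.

Taking moments about the centre O, the resisting moment is provided by the undrained shear strength acting along the arc:
M_R = c_u·L_a·R = 69·19.60·14.7 = 19880.3 kN·m/m
M_D = W·d = 1343·3.01 = 4042.4 kN·m/m
FS = M_R / M_D = 19880.3 / 4042.4 = 4.918

FS = 4.92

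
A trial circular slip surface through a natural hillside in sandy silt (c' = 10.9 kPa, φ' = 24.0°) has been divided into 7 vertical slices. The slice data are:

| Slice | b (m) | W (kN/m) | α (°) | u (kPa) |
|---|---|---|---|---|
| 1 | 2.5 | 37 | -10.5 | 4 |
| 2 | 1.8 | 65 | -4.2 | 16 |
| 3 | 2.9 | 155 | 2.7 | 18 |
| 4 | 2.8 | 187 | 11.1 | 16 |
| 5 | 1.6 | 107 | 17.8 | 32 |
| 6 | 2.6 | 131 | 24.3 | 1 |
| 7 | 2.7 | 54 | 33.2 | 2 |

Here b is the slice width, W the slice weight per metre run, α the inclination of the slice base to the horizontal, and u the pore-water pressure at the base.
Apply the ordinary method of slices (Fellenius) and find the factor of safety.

FS = 2.84

Ordinary method of slices: FS = Σ[c'·Δl_i + (W_i cosα_i − u_i·Δl_i)·tanφ'] / Σ W_i sinα_i, with Δl_i = b_i / cosα_i.
Slice 1: Δl = 2.5/cos(-10.5°) = 2.543 m; N'_1 = 37·cos(-10.5°) − 4·2.543 = 26.2; c'Δl = 27.71; W sinα = -6.7
Slice 2: Δl = 1.8/cos(-4.2°) = 1.805 m; N'_2 = 65·cos(-4.2°) − 16·1.805 = 35.9; c'Δl = 19.67; W sinα = -4.8
Slice 3: Δl = 2.9/cos2.7° = 2.903 m; N'_3 = 155·cos2.7° − 18·2.903 = 102.6; c'Δl = 31.65; W sinα = 7.3
Slice 4: Δl = 2.8/cos11.1° = 2.853 m; N'_4 = 187·cos11.1° − 16·2.853 = 137.8; c'Δl = 31.10; W sinα = 36.0
Slice 5: Δl = 1.6/cos17.8° = 1.680 m; N'_5 = 107·cos17.8° − 32·1.680 = 48.1; c'Δl = 18.32; W sinα = 32.7
Slice 6: Δl = 2.6/cos24.3° = 2.853 m; N'_6 = 131·cos24.3° − 1·2.853 = 116.5; c'Δl = 31.09; W sinα = 53.9
Slice 7: Δl = 2.7/cos33.2° = 3.227 m; N'_7 = 54·cos33.2° − 2·3.227 = 38.7; c'Δl = 35.17; W sinα = 29.6
Σc'Δl = 194.7 kN/m; ΣN' = 506.0 kN/m; ΣW sinα = 148.0 kN/m
Resisting = 194.7 + 506.0·tan24.0° = 194.7 + 225.3 = 420.0 kN/m
FS = 420.0 / 148.0 = 2.838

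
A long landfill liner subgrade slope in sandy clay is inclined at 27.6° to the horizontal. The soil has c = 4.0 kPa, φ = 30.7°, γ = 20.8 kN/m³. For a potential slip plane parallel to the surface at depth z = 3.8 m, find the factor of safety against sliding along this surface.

For an infinite slope with a slip plane parallel to the surface (no pore pressure): FS = [c + γz cos²β tanφ] / [γz sinβ cosβ].
γz = 20.8·3.8 = 79.04 kN/m²
Numerator = 4.0 + 79.04·cos²27.6°·tan30.7° = 4.0 + 79.04·0.7854·0.5938 = 40.857 kPa
Denominator = 79.04·sin27.6°·cos27.6° = 79.04·0.4633·0.8862 = 32.452 kPa
FS = 40.857 / 32.452 = 1.259

FS = 1.26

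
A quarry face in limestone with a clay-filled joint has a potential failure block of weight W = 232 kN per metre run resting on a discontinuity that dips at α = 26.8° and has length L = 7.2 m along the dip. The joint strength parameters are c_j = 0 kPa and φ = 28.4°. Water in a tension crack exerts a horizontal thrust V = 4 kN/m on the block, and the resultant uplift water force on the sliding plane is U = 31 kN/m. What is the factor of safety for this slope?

FS = 0.87

Resolving the block weight along and normal to the plane and applying the Mohr–Coulomb strength on the joint:
N' = W cosα − U − V sinα = 232·cos26.8° − 31 − 4·sin26.8° = 174.3 kN/m
Driving force T = W sinα + V cosα = 232·sin26.8° + 4·cos26.8° = 108.2 kN/m
Resisting force R = c_j·L + N'·tanφ = 0·7.2 + 174.3·tan28.4° = 0.0 + 94.2 = 94.2 kN/m
FS = R / T = 94.2 / 108.2 = 0.871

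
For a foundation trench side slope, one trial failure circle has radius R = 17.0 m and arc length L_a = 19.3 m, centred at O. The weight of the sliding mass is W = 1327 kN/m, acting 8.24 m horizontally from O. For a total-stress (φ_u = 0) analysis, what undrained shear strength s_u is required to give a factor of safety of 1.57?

s_u = 52.3 kPa

FS = s_u·L_a·R / (W·d), so s_u = FS·W·d / (L_a·R).
s_u = 1.57·1327·8.24 / (19.30·17.0) = 17167.1 / 328.10 = 52.32 kPa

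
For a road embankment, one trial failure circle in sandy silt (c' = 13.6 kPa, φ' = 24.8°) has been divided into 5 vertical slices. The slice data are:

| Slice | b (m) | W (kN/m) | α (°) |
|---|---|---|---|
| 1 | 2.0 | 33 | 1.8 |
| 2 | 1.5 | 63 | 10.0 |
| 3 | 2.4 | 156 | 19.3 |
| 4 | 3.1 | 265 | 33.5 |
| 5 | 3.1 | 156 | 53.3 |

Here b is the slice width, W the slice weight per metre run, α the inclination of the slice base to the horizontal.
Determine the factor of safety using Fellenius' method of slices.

Ordinary method of slices: FS = Σ[c'·Δl_i + (W_i cosα_i)·tanφ'] / Σ W_i sinα_i, with Δl_i = b_i / cosα_i.
Slice 1: Δl = 2.0/cos1.8° = 2.001 m; N'_1 = 33·cos1.8° = 33.0; c'Δl = 27.21; W sinα = 1.0
Slice 2: Δl = 1.5/cos10.0° = 1.523 m; N'_2 = 63·cos10.0° = 62.0; c'Δl = 20.71; W sinα = 10.9
Slice 3: Δl = 2.4/cos19.3° = 2.543 m; N'_3 = 156·cos19.3° = 147.2; c'Δl = 34.58; W sinα = 51.6
Slice 4: Δl = 3.1/cos33.5° = 3.718 m; N'_4 = 265·cos33.5° = 221.0; c'Δl = 50.56; W sinα = 146.3
Slice 5: Δl = 3.1/cos53.3° = 5.187 m; N'_5 = 156·cos53.3° = 93.2; c'Δl = 70.55; W sinα = 125.1
Σc'Δl = 203.6 kN/m; ΣN' = 556.5 kN/m; ΣW sinα = 334.9 kN/m
Resisting = 203.6 + 556.5·tan24.8° = 203.6 + 257.1 = 460.7 kN/m
FS = 460.7 / 334.9 = 1.376

FS = 1.38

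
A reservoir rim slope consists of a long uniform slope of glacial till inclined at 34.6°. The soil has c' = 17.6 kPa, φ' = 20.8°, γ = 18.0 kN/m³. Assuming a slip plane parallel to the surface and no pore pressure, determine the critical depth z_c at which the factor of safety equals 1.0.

Setting FS = 1.00 in FS = [c' + γz cos²β tanφ'] / [γz sinβ cosβ] and solving for z:
z = c' / [γ cosβ (FS·sinβ − cosβ·tanφ')]
  = 17.6 / [18.0·cos34.6°·(1.00·sin34.6° − cos34.6°·tan20.8°)]
  = 17.6 / [18.0·0.8231·(1.00·0.5678 − 0.8231·0.3799)]
  = 17.6 / 3.7806 = 4.655 m

z_c = 4.66 m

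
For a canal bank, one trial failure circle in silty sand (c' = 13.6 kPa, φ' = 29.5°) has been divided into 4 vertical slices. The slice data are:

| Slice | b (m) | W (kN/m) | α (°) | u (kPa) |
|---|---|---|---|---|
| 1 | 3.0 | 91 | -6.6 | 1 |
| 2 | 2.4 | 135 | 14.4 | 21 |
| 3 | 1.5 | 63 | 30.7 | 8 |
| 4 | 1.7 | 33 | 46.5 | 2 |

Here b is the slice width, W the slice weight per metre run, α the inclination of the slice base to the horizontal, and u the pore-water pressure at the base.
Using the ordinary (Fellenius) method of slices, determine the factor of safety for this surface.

FS = 3.27

Ordinary method of slices: FS = Σ[c'·Δl_i + (W_i cosα_i − u_i·Δl_i)·tanφ'] / Σ W_i sinα_i, with Δl_i = b_i / cosα_i.
Slice 1: Δl = 3.0/cos(-6.6°) = 3.020 m; N'_1 = 91·cos(-6.6°) − 1·3.020 = 87.4; c'Δl = 41.07; W sinα = -10.5
Slice 2: Δl = 2.4/cos14.4° = 2.478 m; N'_2 = 135·cos14.4° − 21·2.478 = 78.7; c'Δl = 33.70; W sinα = 33.6
Slice 3: Δl = 1.5/cos30.7° = 1.744 m; N'_3 = 63·cos30.7° − 8·1.744 = 40.2; c'Δl = 23.73; W sinα = 32.2
Slice 4: Δl = 1.7/cos46.5° = 2.470 m; N'_4 = 33·cos46.5° − 2·2.470 = 17.8; c'Δl = 33.59; W sinα = 23.9
Σc'Δl = 132.1 kN/m; ΣN' = 224.1 kN/m; ΣW sinα = 79.2 kN/m
Resisting = 132.1 + 224.1·tan29.5° = 132.1 + 126.8 = 258.9 kN/m
FS = 258.9 / 79.2 = 3.268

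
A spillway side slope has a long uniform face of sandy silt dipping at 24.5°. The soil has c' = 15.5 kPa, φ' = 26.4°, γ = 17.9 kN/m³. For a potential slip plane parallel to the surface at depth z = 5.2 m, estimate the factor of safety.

FS = 1.53

For an infinite slope with a slip plane parallel to the surface (no pore pressure): FS = [c' + γz cos²β tanφ'] / [γz sinβ cosβ].
γz = 17.9·5.2 = 93.08 kN/m²
Numerator = 15.5 + 93.08·cos²24.5°·tan26.4° = 15.5 + 93.08·0.8280·0.4964 = 53.759 kPa
Denominator = 93.08·sin24.5°·cos24.5° = 93.08·0.4147·0.9100 = 35.124 kPa
FS = 53.759 / 35.124 = 1.531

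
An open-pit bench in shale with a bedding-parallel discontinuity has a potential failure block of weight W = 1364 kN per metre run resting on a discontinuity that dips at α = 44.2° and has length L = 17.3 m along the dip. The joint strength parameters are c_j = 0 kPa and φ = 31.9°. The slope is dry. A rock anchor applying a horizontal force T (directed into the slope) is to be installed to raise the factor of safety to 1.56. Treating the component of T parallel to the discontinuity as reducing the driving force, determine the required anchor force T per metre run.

T = 564 kN/m

Resolving forces along and normal to the sliding plane, with the horizontal anchor force T adding T·sinα to the effective normal force and T·cosα acting up the plane against the driving force:
FS = [c_jL + (W cosα + T sinα) tanφ] / [W sinα − T cosα]
Without the anchor: N' = 977.9 kN/m, driving T_d = 950.9 kN/m, resisting R = 0·17.3 + 977.9·tan31.9° = 608.7 kN/m, FS = 0.64.
Setting FS = 1.56 and solving for T:
1.56·(950.9 − T cos44.2°) = 608.7 + T sin44.2°·tan31.9°
T·(sin44.2°·tan31.9° + 1.56·cos44.2°) = 1.56·950.9 − 608.7
T·(0.6972·0.6224 + 1.56·0.7169) = 1483.5 − 608.7 = 874.8
T·1.5523 = 874.8
T = 563.5 kN/m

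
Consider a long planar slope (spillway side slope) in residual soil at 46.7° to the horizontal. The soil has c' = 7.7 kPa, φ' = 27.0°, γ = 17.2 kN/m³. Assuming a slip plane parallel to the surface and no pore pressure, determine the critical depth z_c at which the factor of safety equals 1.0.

z_c = 1.73 m

Setting FS = 1.00 in FS = [c' + γz cos²β tanφ'] / [γz sinβ cosβ] and solving for z:
z = c' / [γ cosβ (FS·sinβ − cosβ·tanφ')]
  = 7.7 / [17.2·cos46.7°·(1.00·sin46.7° − cos46.7°·tan27.0°)]
  = 7.7 / [17.2·0.6858·(1.00·0.7278 − 0.6858·0.5095)]
  = 7.7 / 4.4628 = 1.725 m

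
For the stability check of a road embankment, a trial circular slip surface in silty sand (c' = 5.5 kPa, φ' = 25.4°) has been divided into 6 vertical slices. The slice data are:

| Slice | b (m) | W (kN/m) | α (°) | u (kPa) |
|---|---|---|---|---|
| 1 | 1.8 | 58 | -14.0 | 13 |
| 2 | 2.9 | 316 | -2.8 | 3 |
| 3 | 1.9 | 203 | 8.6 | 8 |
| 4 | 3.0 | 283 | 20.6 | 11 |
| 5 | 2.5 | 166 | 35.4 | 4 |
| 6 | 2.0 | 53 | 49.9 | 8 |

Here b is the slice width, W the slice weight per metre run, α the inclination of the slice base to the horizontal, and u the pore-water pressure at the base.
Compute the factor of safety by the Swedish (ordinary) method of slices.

FS = 2.15

Ordinary method of slices: FS = Σ[c'·Δl_i + (W_i cosα_i − u_i·Δl_i)·tanφ'] / Σ W_i sinα_i, with Δl_i = b_i / cosα_i.
Slice 1: Δl = 1.8/cos(-14.0°) = 1.855 m; N'_1 = 58·cos(-14.0°) − 13·1.855 = 32.2; c'Δl = 10.20; W sinα = -14.0
Slice 2: Δl = 2.9/cos(-2.8°) = 2.903 m; N'_2 = 316·cos(-2.8°) − 3·2.903 = 306.9; c'Δl = 15.97; W sinα = -15.4
Slice 3: Δl = 1.9/cos8.6° = 1.922 m; N'_3 = 203·cos8.6° − 8·1.922 = 185.3; c'Δl = 10.57; W sinα = 30.4
Slice 4: Δl = 3.0/cos20.6° = 3.205 m; N'_4 = 283·cos20.6° − 11·3.205 = 229.7; c'Δl = 17.63; W sinα = 99.6
Slice 5: Δl = 2.5/cos35.4° = 3.067 m; N'_5 = 166·cos35.4° − 4·3.067 = 123.0; c'Δl = 16.87; W sinα = 96.2
Slice 6: Δl = 2.0/cos49.9° = 3.105 m; N'_6 = 53·cos49.9° − 8·3.105 = 9.3; c'Δl = 17.08; W sinα = 40.5
Σc'Δl = 88.3 kN/m; ΣN' = 886.4 kN/m; ΣW sinα = 237.2 kN/m
Resisting = 88.3 + 886.4·tan25.4° = 88.3 + 420.9 = 509.2 kN/m
FS = 509.2 / 237.2 = 2.147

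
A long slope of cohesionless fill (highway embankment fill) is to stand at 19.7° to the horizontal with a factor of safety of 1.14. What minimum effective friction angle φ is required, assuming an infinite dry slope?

φ = 22.2°

FS = tanφ/tanβ ⇒ tanφ = FS · tanβ = 1.14 · tan19.7° = 0.4082
φ = arctan(0.4082) = 22.20°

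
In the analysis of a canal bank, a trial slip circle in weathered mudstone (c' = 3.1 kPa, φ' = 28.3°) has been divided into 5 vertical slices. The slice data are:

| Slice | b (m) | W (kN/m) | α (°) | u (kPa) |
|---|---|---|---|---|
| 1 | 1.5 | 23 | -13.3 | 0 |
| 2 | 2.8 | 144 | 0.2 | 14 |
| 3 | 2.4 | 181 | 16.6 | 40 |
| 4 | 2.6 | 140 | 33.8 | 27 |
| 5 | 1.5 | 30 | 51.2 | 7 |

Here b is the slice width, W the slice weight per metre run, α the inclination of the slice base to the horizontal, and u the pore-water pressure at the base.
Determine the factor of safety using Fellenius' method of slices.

FS = 1.11

Ordinary method of slices: FS = Σ[c'·Δl_i + (W_i cosα_i − u_i·Δl_i)·tanφ'] / Σ W_i sinα_i, with Δl_i = b_i / cosα_i.
Slice 1: Δl = 1.5/cos(-13.3°) = 1.541 m; N'_1 = 23·cos(-13.3°) − 0·1.541 = 22.4; c'Δl = 4.78; W sinα = -5.3
Slice 2: Δl = 2.8/cos0.2° = 2.800 m; N'_2 = 144·cos0.2° − 14·2.800 = 104.8; c'Δl = 8.68; W sinα = 0.5
Slice 3: Δl = 2.4/cos16.6° = 2.504 m; N'_3 = 181·cos16.6° − 40·2.504 = 73.3; c'Δl = 7.76; W sinα = 51.7
Slice 4: Δl = 2.6/cos33.8° = 3.129 m; N'_4 = 140·cos33.8° − 27·3.129 = 31.9; c'Δl = 9.70; W sinα = 77.9
Slice 5: Δl = 1.5/cos51.2° = 2.394 m; N'_5 = 30·cos51.2° − 7·2.394 = 2.0; c'Δl = 7.42; W sinα = 23.4
Σc'Δl = 38.3 kN/m; ΣN' = 234.4 kN/m; ΣW sinα = 148.2 kN/m
Resisting = 38.3 + 234.4·tan28.3° = 38.3 + 126.2 = 164.5 kN/m
FS = 164.5 / 148.2 = 1.110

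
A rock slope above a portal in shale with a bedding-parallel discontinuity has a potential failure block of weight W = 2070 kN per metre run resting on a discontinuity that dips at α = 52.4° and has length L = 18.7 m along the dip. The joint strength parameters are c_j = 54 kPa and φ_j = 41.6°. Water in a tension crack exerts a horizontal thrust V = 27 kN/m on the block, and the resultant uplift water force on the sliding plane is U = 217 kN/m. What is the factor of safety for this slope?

Resolving the block weight along and normal to the plane and applying the Mohr–Coulomb strength on the joint:
N' = W cosα − U − V sinα = 2070·cos52.4° − 217 − 27·sin52.4° = 1024.6 kN/m
Driving force T = W sinα + V cosα = 2070·sin52.4° + 27·cos52.4° = 1656.5 kN/m
Resisting force R = c_j·L + N'·tanφ_j = 54·18.7 + 1024.6·tan41.6° = 1009.8 + 909.7 = 1919.5 kN/m
FS = R / T = 1919.5 / 1656.5 = 1.159

FS = 1.16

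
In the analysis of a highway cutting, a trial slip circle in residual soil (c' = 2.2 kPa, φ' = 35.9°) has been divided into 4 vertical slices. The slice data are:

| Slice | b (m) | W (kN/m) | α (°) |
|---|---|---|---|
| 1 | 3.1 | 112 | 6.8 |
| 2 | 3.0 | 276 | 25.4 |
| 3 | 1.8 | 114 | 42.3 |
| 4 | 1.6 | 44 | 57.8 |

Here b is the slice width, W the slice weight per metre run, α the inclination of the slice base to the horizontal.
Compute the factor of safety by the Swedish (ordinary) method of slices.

FS = 1.49

Ordinary method of slices: FS = Σ[c'·Δl_i + (W_i cosα_i)·tanφ'] / Σ W_i sinα_i, with Δl_i = b_i / cosα_i.
Slice 1: Δl = 3.1/cos6.8° = 3.122 m; N'_1 = 112·cos6.8° = 111.2; c'Δl = 6.87; W sinα = 13.3
Slice 2: Δl = 3.0/cos25.4° = 3.321 m; N'_2 = 276·cos25.4° = 249.3; c'Δl = 7.31; W sinα = 118.4
Slice 3: Δl = 1.8/cos42.3° = 2.434 m; N'_3 = 114·cos42.3° = 84.3; c'Δl = 5.35; W sinα = 76.7
Slice 4: Δl = 1.6/cos57.8° = 3.003 m; N'_4 = 44·cos57.8° = 23.4; c'Δl = 6.61; W sinα = 37.2
Σc'Δl = 26.1 kN/m; ΣN' = 468.3 kN/m; ΣW sinα = 245.6 kN/m
Resisting = 26.1 + 468.3·tan35.9° = 26.1 + 339.0 = 365.1 kN/m
FS = 365.1 / 245.6 = 1.487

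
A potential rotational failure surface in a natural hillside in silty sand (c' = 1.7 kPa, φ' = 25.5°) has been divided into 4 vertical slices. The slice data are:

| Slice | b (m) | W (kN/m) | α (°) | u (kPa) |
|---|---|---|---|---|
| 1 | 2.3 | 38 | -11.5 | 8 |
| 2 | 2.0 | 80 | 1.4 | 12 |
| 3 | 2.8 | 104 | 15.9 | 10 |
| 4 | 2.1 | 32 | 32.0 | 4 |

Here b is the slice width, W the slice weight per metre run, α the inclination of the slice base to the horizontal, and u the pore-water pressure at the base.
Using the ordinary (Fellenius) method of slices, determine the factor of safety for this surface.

Ordinary method of slices: FS = Σ[c'·Δl_i + (W_i cosα_i − u_i·Δl_i)·tanφ'] / Σ W_i sinα_i, with Δl_i = b_i / cosα_i.
Slice 1: Δl = 2.3/cos(-11.5°) = 2.347 m; N'_1 = 38·cos(-11.5°) − 8·2.347 = 18.5; c'Δl = 3.99; W sinα = -7.6
Slice 2: Δl = 2.0/cos1.4° = 2.001 m; N'_2 = 80·cos1.4° − 12·2.001 = 56.0; c'Δl = 3.40; W sinα = 2.0
Slice 3: Δl = 2.8/cos15.9° = 2.911 m; N'_3 = 104·cos15.9° − 10·2.911 = 70.9; c'Δl = 4.95; W sinα = 28.5
Slice 4: Δl = 2.1/cos32.0° = 2.476 m; N'_4 = 32·cos32.0° − 4·2.476 = 17.2; c'Δl = 4.21; W sinα = 17.0
Σc'Δl = 16.6 kN/m; ΣN' = 162.6 kN/m; ΣW sinα = 39.8 kN/m
Resisting = 16.6 + 162.6·tan25.5° = 16.6 + 77.5 = 94.1 kN/m
FS = 94.1 / 39.8 = 2.362

FS = 2.36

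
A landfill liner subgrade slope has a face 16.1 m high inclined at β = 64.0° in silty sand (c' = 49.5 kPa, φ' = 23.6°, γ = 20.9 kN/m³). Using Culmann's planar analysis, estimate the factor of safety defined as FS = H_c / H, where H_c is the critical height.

H_c = (4c'/γ) · sinβ cosφ' / [1 − cos(β − φ')]
    = (4·49.5/20.9) · sin64.0°·cos23.6° / [1 − cos40.4°]
    = 9.474 · 0.8236 / 0.2385 = 32.72 m
FS = H_c / H = 32.72 / 16.1 = 2.032

FS = 2.03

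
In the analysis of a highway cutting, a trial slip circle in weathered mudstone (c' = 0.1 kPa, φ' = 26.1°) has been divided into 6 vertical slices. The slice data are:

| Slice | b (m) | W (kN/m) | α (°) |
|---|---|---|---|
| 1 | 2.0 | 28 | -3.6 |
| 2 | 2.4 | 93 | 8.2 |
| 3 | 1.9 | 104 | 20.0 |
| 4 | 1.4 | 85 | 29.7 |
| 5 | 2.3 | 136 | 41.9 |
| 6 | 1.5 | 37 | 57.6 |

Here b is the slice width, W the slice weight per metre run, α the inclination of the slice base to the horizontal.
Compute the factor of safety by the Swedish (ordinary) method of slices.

FS = 0.96

Ordinary method of slices: FS = Σ[c'·Δl_i + (W_i cosα_i)·tanφ'] / Σ W_i sinα_i, with Δl_i = b_i / cosα_i.
Slice 1: Δl = 2.0/cos(-3.6°) = 2.004 m; N'_1 = 28·cos(-3.6°) = 27.9; c'Δl = 0.20; W sinα = -1.8
Slice 2: Δl = 2.4/cos8.2° = 2.425 m; N'_2 = 93·cos8.2° = 92.0; c'Δl = 0.24; W sinα = 13.3
Slice 3: Δl = 1.9/cos20.0° = 2.022 m; N'_3 = 104·cos20.0° = 97.7; c'Δl = 0.20; W sinα = 35.6
Slice 4: Δl = 1.4/cos29.7° = 1.612 m; N'_4 = 85·cos29.7° = 73.8; c'Δl = 0.16; W sinα = 42.1
Slice 5: Δl = 2.3/cos41.9° = 3.090 m; N'_5 = 136·cos41.9° = 101.2; c'Δl = 0.31; W sinα = 90.8
Slice 6: Δl = 1.5/cos57.6° = 2.799 m; N'_6 = 37·cos57.6° = 19.8; c'Δl = 0.28; W sinα = 31.2
Σc'Δl = 1.4 kN/m; ΣN' = 412.6 kN/m; ΣW sinα = 211.3 kN/m
Resisting = 1.4 + 412.6·tan26.1° = 1.4 + 202.1 = 203.5 kN/m
FS = 203.5 / 211.3 = 0.963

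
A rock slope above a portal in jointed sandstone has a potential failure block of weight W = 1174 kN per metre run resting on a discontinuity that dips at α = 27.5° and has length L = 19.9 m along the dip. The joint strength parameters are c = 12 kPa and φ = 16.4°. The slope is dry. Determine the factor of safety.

FS = 1.01

Resolving the block weight along and normal to the plane and applying the Mohr–Coulomb strength on the joint:
N' = W cosα = 1174·cos27.5° = 1041.4 kN/m
Driving force T = W sinα = 1174·sin27.5° = 542.1 kN/m
Resisting force R = c·L + N'·tanφ = 12·19.9 + 1041.4·tan16.4° = 238.8 + 306.5 = 545.3 kN/m
FS = R / T = 545.3 / 542.1 = 1.006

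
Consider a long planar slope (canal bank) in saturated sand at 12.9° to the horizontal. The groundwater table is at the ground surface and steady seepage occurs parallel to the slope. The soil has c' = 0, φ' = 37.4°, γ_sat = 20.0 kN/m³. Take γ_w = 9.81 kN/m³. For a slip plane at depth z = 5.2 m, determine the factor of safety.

FS = 1.70

With seepage parallel to the slope and the water table at the surface, the effective normal stress on the slip plane uses the buoyant unit weight γ' = γ_sat − γ_w while the driving shear stress uses γ_sat:
FS = [c' + γ' z cos²β tanφ'] / [γ_sat z sinβ cosβ]
(For c' = 0 this reduces to FS = (γ'/γ_sat)·tanφ'/tanβ.)
γ' = 20.0 − 9.81 = 10.19 kN/m³
Numerator = 0.0 + 10.19·5.2·cos²12.9°·tan37.4° = 0.0 + 10.19·5.2·0.9502·0.7646 = 38.493 kPa
Denominator = 20.0·5.2·sin12.9°·cos12.9° = 20.0·5.2·0.2233·0.9748 = 22.632 kPa
FS = 38.493 / 22.632 = 1.701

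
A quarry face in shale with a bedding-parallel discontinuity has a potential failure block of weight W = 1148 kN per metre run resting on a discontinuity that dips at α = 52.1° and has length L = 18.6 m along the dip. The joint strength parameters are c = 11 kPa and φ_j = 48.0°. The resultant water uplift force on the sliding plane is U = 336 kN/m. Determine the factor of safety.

Resolving the block weight along and normal to the plane and applying the Mohr–Coulomb strength on the joint:
N' = W cosα − U = 1148·cos52.1° − 336 = 369.2 kN/m
Driving force T = W sinα = 1148·sin52.1° = 905.9 kN/m
Resisting force R = c·L + N'·tanφ_j = 11·18.6 + 369.2·tan48.0° = 204.6 + 410.0 = 614.6 kN/m
FS = R / T = 614.6 / 905.9 = 0.679

FS = 0.68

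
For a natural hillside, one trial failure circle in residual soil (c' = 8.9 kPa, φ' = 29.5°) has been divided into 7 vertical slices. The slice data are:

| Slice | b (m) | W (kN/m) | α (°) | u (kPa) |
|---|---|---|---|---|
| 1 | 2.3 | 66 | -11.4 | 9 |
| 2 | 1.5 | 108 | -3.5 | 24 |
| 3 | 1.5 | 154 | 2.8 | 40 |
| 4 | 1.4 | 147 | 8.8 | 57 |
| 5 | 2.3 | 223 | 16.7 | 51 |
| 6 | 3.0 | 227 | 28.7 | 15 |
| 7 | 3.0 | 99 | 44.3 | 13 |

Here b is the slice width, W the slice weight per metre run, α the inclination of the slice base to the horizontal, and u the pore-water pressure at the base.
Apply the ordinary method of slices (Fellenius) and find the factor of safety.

FS = 1.78

Ordinary method of slices: FS = Σ[c'·Δl_i + (W_i cosα_i − u_i·Δl_i)·tanφ'] / Σ W_i sinα_i, with Δl_i = b_i / cosα_i.
Slice 1: Δl = 2.3/cos(-11.4°) = 2.346 m; N'_1 = 66·cos(-11.4°) − 9·2.346 = 43.6; c'Δl = 20.88; W sinα = -13.0
Slice 2: Δl = 1.5/cos(-3.5°) = 1.503 m; N'_2 = 108·cos(-3.5°) − 24·1.503 = 71.7; c'Δl = 13.37; W sinα = -6.6
Slice 3: Δl = 1.5/cos2.8° = 1.502 m; N'_3 = 154·cos2.8° − 40·1.502 = 93.7; c'Δl = 13.37; W sinα = 7.5
Slice 4: Δl = 1.4/cos8.8° = 1.417 m; N'_4 = 147·cos8.8° − 57·1.417 = 64.5; c'Δl = 12.61; W sinα = 22.5
Slice 5: Δl = 2.3/cos16.7° = 2.401 m; N'_5 = 223·cos16.7° − 51·2.401 = 91.1; c'Δl = 21.37; W sinα = 64.1
Slice 6: Δl = 3.0/cos28.7° = 3.420 m; N'_6 = 227·cos28.7° − 15·3.420 = 147.8; c'Δl = 30.44; W sinα = 109.0
Slice 7: Δl = 3.0/cos44.3° = 4.192 m; N'_7 = 99·cos44.3° − 13·4.192 = 16.4; c'Δl = 37.31; W sinα = 69.1
Σc'Δl = 149.3 kN/m; ΣN' = 528.9 kN/m; ΣW sinα = 252.6 kN/m
Resisting = 149.3 + 528.9·tan29.5° = 149.3 + 299.2 = 448.6 kN/m
FS = 448.6 / 252.6 = 1.776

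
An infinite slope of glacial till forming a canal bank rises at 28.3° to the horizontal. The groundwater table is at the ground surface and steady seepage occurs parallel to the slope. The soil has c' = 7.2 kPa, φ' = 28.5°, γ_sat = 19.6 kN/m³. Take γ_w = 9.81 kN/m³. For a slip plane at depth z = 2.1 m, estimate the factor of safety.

FS = 0.92

With seepage parallel to the slope and the water table at the surface, the effective normal stress on the slip plane uses the buoyant unit weight γ' = γ_sat − γ_w while the driving shear stress uses γ_sat:
FS = [c' + γ' z cos²β tanφ'] / [γ_sat z sinβ cosβ]
γ' = 19.6 − 9.81 = 9.79 kN/m³
Numerator = 7.2 + 9.79·2.1·cos²28.3°·tan28.5° = 7.2 + 9.79·2.1·0.7752·0.5430 = 15.854 kPa
Denominator = 19.6·2.1·sin28.3°·cos28.3° = 19.6·2.1·0.4741·0.8805 = 17.181 kPa
FS = 15.854 / 17.181 = 0.923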